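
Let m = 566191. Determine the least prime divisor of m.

566191 is odd.
Digit sum 28, not divisible by 3.
Ends in 1: not divisible by 5.
7: 566191 = 7·80884 + 3
11: 566191 = 11·51471 + 10
13: 566191 = 13·43553 + 2
17: 566191 = 17·33305 + 6
19: 566191 = 19·29799 + 10
23: 566191 = 23·24617

23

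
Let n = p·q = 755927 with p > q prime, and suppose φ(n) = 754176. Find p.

983

φ(n) = (p−1)(q−1) = n − (p+q) + 1, so p + q = 755927 − 754176 + 1 = 1752.
p and q are the roots of t² − 1752t + 755927 = 0.
Discriminant: 1752² − 4·755927 = 3069504 − 3023708 = 45796; √45796 = 214.
q = (1752 − 214)/2 = 769, p = (1752 + 214)/2 = 983.
Check: 769 · 983 = 755927.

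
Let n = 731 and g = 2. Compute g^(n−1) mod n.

4

2^1 ≡ 2 (mod 731)
2^2 ≡ 2^2 = 4 ≡ 4 (mod 731)
2^4 ≡ 4^2 = 16 ≡ 16 (mod 731)
2^8 ≡ 16^2 = 256 ≡ 256 (mod 731)
2^16 ≡ 256^2 = 65536 ≡ 477 (mod 731)
2^32 ≡ 477^2 = 227529 ≡ 188 (mod 731)
2^64 ≡ 188^2 = 35344 ≡ 256 (mod 731)
2^128 ≡ 256^2 = 65536 ≡ 477 (mod 731)
2^256 ≡ 477^2 = 227529 ≡ 188 (mod 731)
2^512 ≡ 188^2 = 35344 ≡ 256 (mod 731)
730 = 512 + 128 + 64 + 16 + 8 + 2 in binary powers of 2.
So 2^730 ≡ 256 · 477 · 256 · 477 · 256 · 4 ≡ 4 (mod 731).
Since 4 ≠ 1, base 2 is a Fermat witness: 731 is composite.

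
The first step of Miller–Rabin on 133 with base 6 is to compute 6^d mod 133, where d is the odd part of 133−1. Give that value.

133 − 1 = 132 = 2^2 · 33, so d = 33.
6^1 ≡ 6 (mod 133)
6^2 ≡ 6^2 = 36 ≡ 36 (mod 133)
6^4 ≡ 36^2 = 1296 ≡ 99 (mod 133)
6^8 ≡ 99^2 = 9801 ≡ 92 (mod 133)
6^16 ≡ 92^2 = 8464 ≡ 85 (mod 133)
6^32 ≡ 85^2 = 7225 ≡ 43 (mod 133)
33 = 32 + 1 in binary powers of 2.
So 6^33 ≡ 43 · 6 ≡ 125 (mod 133).
Squaring chain: 125 → 64; never reaches −1, so base 6 is a Miller–Rabin witness that 133 is composite.

125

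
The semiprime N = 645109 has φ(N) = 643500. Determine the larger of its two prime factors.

φ(n) = (p−1)(q−1) = n − (p+q) + 1, so p + q = 645109 − 643500 + 1 = 1610.
p and q are the roots of t² − 1610t + 645109 = 0.
Discriminant: 1610² − 4·645109 = 2592100 − 2580436 = 11664; √11664 = 108.
q = (1610 − 108)/2 = 751, p = (1610 + 108)/2 = 859.
Check: 751 · 859 = 645109.

859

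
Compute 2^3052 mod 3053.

2968

2^1 ≡ 2 (mod 3053)
2^2 ≡ 2^2 = 4 ≡ 4 (mod 3053)
2^4 ≡ 4^2 = 16 ≡ 16 (mod 3053)
2^8 ≡ 16^2 = 256 ≡ 256 (mod 3053)
2^16 ≡ 256^2 = 65536 ≡ 1423 (mod 3053)
2^32 ≡ 1423^2 = 2024929 ≡ 790 (mod 3053)
2^64 ≡ 790^2 = 624100 ≡ 1288 (mod 3053)
2^128 ≡ 1288^2 = 1658944 ≡ 1165 (mod 3053)
2^256 ≡ 1165^2 = 1357225 ≡ 1693 (mod 3053)
2^512 ≡ 1693^2 = 2866249 ≡ 2535 (mod 3053)
2^1024 ≡ 2535^2 = 6426225 ≡ 2713 (mod 3053)
2^2048 ≡ 2713^2 = 7360369 ≡ 2639 (mod 3053)
3052 = 2048 + 512 + 256 + 128 + 64 + 32 + 8 + 4 in binary powers of 2.
So 2^3052 ≡ 2639 · 2535 · 1693 · 1165 · 1288 · 790 · 256 · 16 ≡ 2968 (mod 3053).
Since 2968 ≠ 1, base 2 is a Fermat witness: 3053 is composite.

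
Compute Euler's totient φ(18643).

Factor: 18643 = 103 · 181.
φ(18643) = (103−1) · (181−1) = 102 · 180 = 18360.

18360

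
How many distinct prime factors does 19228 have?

19228 = 2^2 · 4807
4807 = 11 · 437
437 = 19 · 23
19228 = 2^2 · 11 · 19 · 23, which has 4 distinct prime factors.

4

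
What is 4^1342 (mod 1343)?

50

4^1 ≡ 4 (mod 1343)
4^2 ≡ 4^2 = 16 ≡ 16 (mod 1343)
4^4 ≡ 16^2 = 256 ≡ 256 (mod 1343)
4^8 ≡ 256^2 = 65536 ≡ 1072 (mod 1343)
4^16 ≡ 1072^2 = 1149184 ≡ 919 (mod 1343)
4^32 ≡ 919^2 = 844561 ≡ 1157 (mod 1343)
4^64 ≡ 1157^2 = 1338649 ≡ 1021 (mod 1343)
4^128 ≡ 1021^2 = 1042441 ≡ 273 (mod 1343)
4^256 ≡ 273^2 = 74529 ≡ 664 (mod 1343)
4^512 ≡ 664^2 = 440896 ≡ 392 (mod 1343)
4^1024 ≡ 392^2 = 153664 ≡ 562 (mod 1343)
1342 = 1024 + 256 + 32 + 16 + 8 + 4 + 2 in binary powers of 2.
So 4^1342 ≡ 562 · 664 · 1157 · 919 · 1072 · 256 · 16 ≡ 50 (mod 1343).
Since 50 ≠ 1, base 4 is a Fermat witness: 1343 is composite.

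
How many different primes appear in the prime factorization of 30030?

30030 = 2 · 15015
15015 = 3 · 5005
5005 = 5 · 1001
1001 = 7 · 143
143 = 11 · 13
30030 = 2 · 3 · 5 · 7 · 11 · 13, which has 6 distinct prime factors.

6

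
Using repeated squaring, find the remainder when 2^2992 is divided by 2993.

2^1 ≡ 2 (mod 2993)
2^2 ≡ 2^2 = 4 ≡ 4 (mod 2993)
2^4 ≡ 4^2 = 16 ≡ 16 (mod 2993)
2^8 ≡ 16^2 = 256 ≡ 256 (mod 2993)
2^16 ≡ 256^2 = 65536 ≡ 2683 (mod 2993)
2^32 ≡ 2683^2 = 7198489 ≡ 324 (mod 2993)
2^64 ≡ 324^2 = 104976 ≡ 221 (mod 2993)
2^128 ≡ 221^2 = 48841 ≡ 953 (mod 2993)
2^256 ≡ 953^2 = 908209 ≡ 1330 (mod 2993)
2^512 ≡ 1330^2 = 1768900 ≡ 37 (mod 2993)
2^1024 ≡ 37^2 = 1369 ≡ 1369 (mod 2993)
2^2048 ≡ 1369^2 = 1874161 ≡ 543 (mod 2993)
2992 = 2048 + 512 + 256 + 128 + 32 + 16 in binary powers of 2.
So 2^2992 ≡ 543 · 37 · 1330 · 953 · 324 · 2683 ≡ 1841 (mod 2993).
Since 1841 ≠ 1, base 2 is a Fermat witness: 2993 is composite.

1841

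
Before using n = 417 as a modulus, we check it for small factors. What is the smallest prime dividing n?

417 is odd.
Digit sum 12, divisible by 3.

3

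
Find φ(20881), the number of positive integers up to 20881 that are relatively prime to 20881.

Factor: 20881 = 7 · 19 · 157.
φ(20881) = (7−1) · (19−1) · (157−1) = 6 · 18 · 156 = 16848.

16848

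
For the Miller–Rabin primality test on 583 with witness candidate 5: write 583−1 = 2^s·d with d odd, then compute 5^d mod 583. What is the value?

583 − 1 = 582 = 2^1 · 291, so d = 291.
5^1 ≡ 5 (mod 583)
5^2 ≡ 5^2 = 25 ≡ 25 (mod 583)
5^4 ≡ 25^2 = 625 ≡ 42 (mod 583)
5^8 ≡ 42^2 = 1764 ≡ 15 (mod 583)
5^16 ≡ 15^2 = 225 ≡ 225 (mod 583)
5^32 ≡ 225^2 = 50625 ≡ 487 (mod 583)
5^64 ≡ 487^2 = 237169 ≡ 471 (mod 583)
5^128 ≡ 471^2 = 221841 ≡ 301 (mod 583)
5^256 ≡ 301^2 = 90601 ≡ 236 (mod 583)
291 = 256 + 32 + 2 + 1 in binary powers of 2.
So 5^291 ≡ 236 · 487 · 25 · 5 ≡ 214 (mod 583).
Squaring chain: 214; never reaches −1, so base 5 is a Miller–Rabin witness that 583 is composite.

214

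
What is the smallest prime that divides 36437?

36437 is odd.
Digit sum 23, not divisible by 3.
Ends in 7: not divisible by 5.
7: 36437 = 7·5205 + 2
11: 36437 = 11·3312 + 5
13: 36437 = 13·2802 + 11
17: 36437 = 17·2143 + 6
19: 36437 = 19·1917 + 14
23: 36437 = 23·1584 + 5
29: 36437 = 29·1256 + 13
31: 36437 = 31·1175 + 12
37: 36437 = 37·984 + 29
41: 36437 = 41·888 + 29
43: 36437 = 43·847 + 16
47: 36437 = 47·775 + 12
53: 36437 = 53·687 + 26
59: 36437 = 59·617 + 34
61: 36437 = 61·597 + 20
67: 36437 = 67·543 + 56
71: 36437 = 71·513 + 14
73: 36437 = 73·499 + 10
79: 36437 = 79·461 + 18
83: 36437 = 83·439

83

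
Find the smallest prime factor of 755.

5

755 is odd.
Digit sum 17, not divisible by 3.
Ends in 5: divisible by 5.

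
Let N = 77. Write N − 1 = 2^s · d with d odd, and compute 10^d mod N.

10

77 − 1 = 76 = 2^2 · 19, so d = 19.
10^1 ≡ 10 (mod 77)
10^2 ≡ 10^2 = 100 ≡ 23 (mod 77)
10^4 ≡ 23^2 = 529 ≡ 67 (mod 77)
10^8 ≡ 67^2 = 4489 ≡ 23 (mod 77)
10^16 ≡ 23^2 = 529 ≡ 67 (mod 77)
19 = 16 + 2 + 1 in binary powers of 2.
So 10^19 ≡ 67 · 23 · 10 ≡ 10 (mod 77).
Squaring chain: 10 → 23; never reaches −1, so base 10 is a Miller–Rabin witness that 77 is composite.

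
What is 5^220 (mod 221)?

5^1 ≡ 5 (mod 221)
5^2 ≡ 5^2 = 25 ≡ 25 (mod 221)
5^4 ≡ 25^2 = 625 ≡ 183 (mod 221)
5^8 ≡ 183^2 = 33489 ≡ 118 (mod 221)
5^16 ≡ 118^2 = 13924 ≡ 1 (mod 221)
5^32 ≡ 1^2 = 1 ≡ 1 (mod 221)
5^64 ≡ 1^2 = 1 ≡ 1 (mod 221)
5^128 ≡ 1^2 = 1 ≡ 1 (mod 221)
220 = 128 + 64 + 16 + 8 + 4 in binary powers of 2.
So 5^220 ≡ 1 · 1 · 1 · 118 · 183 ≡ 157 (mod 221).
Since 157 ≠ 1, base 5 is a Fermat witness: 221 is composite.

157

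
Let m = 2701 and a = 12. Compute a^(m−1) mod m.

12^1 ≡ 12 (mod 2701)
12^2 ≡ 12^2 = 144 ≡ 144 (mod 2701)
12^4 ≡ 144^2 = 20736 ≡ 1829 (mod 2701)
12^8 ≡ 1829^2 = 3345241 ≡ 1403 (mod 2701)
12^16 ≡ 1403^2 = 1968409 ≡ 2081 (mod 2701)
12^32 ≡ 2081^2 = 4330561 ≡ 858 (mod 2701)
12^64 ≡ 858^2 = 736164 ≡ 1492 (mod 2701)
12^128 ≡ 1492^2 = 2226064 ≡ 440 (mod 2701)
12^256 ≡ 440^2 = 193600 ≡ 1829 (mod 2701)
12^512 ≡ 1829^2 = 3345241 ≡ 1403 (mod 2701)
12^1024 ≡ 1403^2 = 1968409 ≡ 2081 (mod 2701)
12^2048 ≡ 2081^2 = 4330561 ≡ 858 (mod 2701)
2700 = 2048 + 512 + 128 + 8 + 4 in binary powers of 2.
So 12^2700 ≡ 858 · 1403 · 440 · 1403 · 1829 ≡ 1 (mod 2701).
Since the result is 1, base 12 gives no evidence that 2701 is composite.

1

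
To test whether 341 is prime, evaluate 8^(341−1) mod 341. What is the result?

8^1 ≡ 8 (mod 341)
8^2 ≡ 8^2 = 64 ≡ 64 (mod 341)
8^4 ≡ 64^2 = 4096 ≡ 4 (mod 341)
8^8 ≡ 4^2 = 16 ≡ 16 (mod 341)
8^16 ≡ 16^2 = 256 ≡ 256 (mod 341)
8^32 ≡ 256^2 = 65536 ≡ 64 (mod 341)
8^64 ≡ 64^2 = 4096 ≡ 4 (mod 341)
8^128 ≡ 4^2 = 16 ≡ 16 (mod 341)
8^256 ≡ 16^2 = 256 ≡ 256 (mod 341)
340 = 256 + 64 + 16 + 4 in binary powers of 2.
So 8^340 ≡ 256 · 4 · 256 · 4 ≡ 1 (mod 341).
Since the result is 1, base 8 gives no evidence that 341 is composite.

1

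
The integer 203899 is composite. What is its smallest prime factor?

29

203899 is odd.
Digit sum 31, not divisible by 3.
Ends in 9: not divisible by 5.
7: 203899 = 7·29128 + 3
11: 203899 = 11·18536 + 3
13: 203899 = 13·15684 + 7
17: 203899 = 17·11994 + 1
19: 203899 = 19·10731 + 10
23: 203899 = 23·8865 + 4
29: 203899 = 29·7031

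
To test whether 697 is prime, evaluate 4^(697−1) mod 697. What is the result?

324

4^1 ≡ 4 (mod 697)
4^2 ≡ 4^2 = 16 ≡ 16 (mod 697)
4^4 ≡ 16^2 = 256 ≡ 256 (mod 697)
4^8 ≡ 256^2 = 65536 ≡ 18 (mod 697)
4^16 ≡ 18^2 = 324 ≡ 324 (mod 697)
4^32 ≡ 324^2 = 104976 ≡ 426 (mod 697)
4^64 ≡ 426^2 = 181476 ≡ 256 (mod 697)
4^128 ≡ 256^2 = 65536 ≡ 18 (mod 697)
4^256 ≡ 18^2 = 324 ≡ 324 (mod 697)
4^512 ≡ 324^2 = 104976 ≡ 426 (mod 697)
696 = 512 + 128 + 32 + 16 + 8 in binary powers of 2.
So 4^696 ≡ 426 · 18 · 426 · 324 · 18 ≡ 324 (mod 697).
Since 324 ≠ 1, base 4 is a Fermat witness: 697 is composite.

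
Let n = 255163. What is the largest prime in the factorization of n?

255163 = 47 · 5429
5429 = 61 · 89
89 is prime.
So 255163 = 47 · 61 · 89; the largest prime factor is 89.

89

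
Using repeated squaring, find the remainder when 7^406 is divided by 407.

7^1 ≡ 7 (mod 407)
7^2 ≡ 7^2 = 49 ≡ 49 (mod 407)
7^4 ≡ 49^2 = 2401 ≡ 366 (mod 407)
7^8 ≡ 366^2 = 133956 ≡ 53 (mod 407)
7^16 ≡ 53^2 = 2809 ≡ 367 (mod 407)
7^32 ≡ 367^2 = 134689 ≡ 379 (mod 407)
7^64 ≡ 379^2 = 143641 ≡ 377 (mod 407)
7^128 ≡ 377^2 = 142129 ≡ 86 (mod 407)
7^256 ≡ 86^2 = 7396 ≡ 70 (mod 407)
406 = 256 + 128 + 16 + 4 + 2 in binary powers of 2.
So 7^406 ≡ 70 · 86 · 367 · 366 · 49 ≡ 81 (mod 407).
Since 81 ≠ 1, base 7 is a Fermat witness: 407 is composite.

81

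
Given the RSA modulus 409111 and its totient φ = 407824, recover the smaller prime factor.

569

φ(n) = (p−1)(q−1) = n − (p+q) + 1, so p + q = 409111 − 407824 + 1 = 1288.
p and q are the roots of t² − 1288t + 409111 = 0.
Discriminant: 1288² − 4·409111 = 1658944 − 1636444 = 22500; √22500 = 150.
q = (1288 − 150)/2 = 569, p = (1288 + 150)/2 = 719.
Check: 569 · 719 = 409111.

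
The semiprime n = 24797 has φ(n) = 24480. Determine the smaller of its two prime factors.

φ(n) = (p−1)(q−1) = n − (p+q) + 1, so p + q = 24797 − 24480 + 1 = 318.
p and q are the roots of t² − 318t + 24797 = 0.
Discriminant: 318² − 4·24797 = 101124 − 99188 = 1936; √1936 = 44.
q = (318 − 44)/2 = 137, p = (318 + 44)/2 = 181.
Check: 137 · 181 = 24797.

137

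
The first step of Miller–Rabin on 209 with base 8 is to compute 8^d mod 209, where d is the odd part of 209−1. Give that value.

209 − 1 = 208 = 2^4 · 13, so d = 13.
8^1 ≡ 8 (mod 209)
8^2 ≡ 8^2 = 64 ≡ 64 (mod 209)
8^4 ≡ 64^2 = 4096 ≡ 125 (mod 209)
8^8 ≡ 125^2 = 15625 ≡ 159 (mod 209)
13 = 8 + 4 + 1 in binary powers of 2.
So 8^13 ≡ 159 · 125 · 8 ≡ 160 (mod 209).
Squaring chain: 160 → 102 → 163 → 26; never reaches −1, so base 8 is a Miller–Rabin witness that 209 is composite.

160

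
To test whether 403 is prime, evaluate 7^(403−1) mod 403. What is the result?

233

7^1 ≡ 7 (mod 403)
7^2 ≡ 7^2 = 49 ≡ 49 (mod 403)
7^4 ≡ 49^2 = 2401 ≡ 386 (mod 403)
7^8 ≡ 386^2 = 148996 ≡ 289 (mod 403)
7^16 ≡ 289^2 = 83521 ≡ 100 (mod 403)
7^32 ≡ 100^2 = 10000 ≡ 328 (mod 403)
7^64 ≡ 328^2 = 107584 ≡ 386 (mod 403)
7^128 ≡ 386^2 = 148996 ≡ 289 (mod 403)
7^256 ≡ 289^2 = 83521 ≡ 100 (mod 403)
402 = 256 + 128 + 16 + 2 in binary powers of 2.
So 7^402 ≡ 100 · 289 · 100 · 49 ≡ 233 (mod 403).
Since 233 ≠ 1, base 7 is a Fermat witness: 403 is composite.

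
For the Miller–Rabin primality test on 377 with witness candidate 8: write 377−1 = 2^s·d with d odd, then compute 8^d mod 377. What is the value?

377 − 1 = 376 = 2^3 · 47, so d = 47.
8^1 ≡ 8 (mod 377)
8^2 ≡ 8^2 = 64 ≡ 64 (mod 377)
8^4 ≡ 64^2 = 4096 ≡ 326 (mod 377)
8^8 ≡ 326^2 = 106276 ≡ 339 (mod 377)
8^16 ≡ 339^2 = 114921 ≡ 313 (mod 377)
8^32 ≡ 313^2 = 97969 ≡ 326 (mod 377)
47 = 32 + 8 + 4 + 2 + 1 in binary powers of 2.
So 8^47 ≡ 326 · 339 · 326 · 64 · 8 ≡ 31 (mod 377).
Squaring chain: 31 → 207 → 248; never reaches −1, so base 8 is a Miller–Rabin witness that 377 is composite.

31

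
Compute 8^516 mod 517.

8^1 ≡ 8 (mod 517)
8^2 ≡ 8^2 = 64 ≡ 64 (mod 517)
8^4 ≡ 64^2 = 4096 ≡ 477 (mod 517)
8^8 ≡ 477^2 = 227529 ≡ 49 (mod 517)
8^16 ≡ 49^2 = 2401 ≡ 333 (mod 517)
8^32 ≡ 333^2 = 110889 ≡ 251 (mod 517)
8^64 ≡ 251^2 = 63001 ≡ 444 (mod 517)
8^128 ≡ 444^2 = 197136 ≡ 159 (mod 517)
8^256 ≡ 159^2 = 25281 ≡ 465 (mod 517)
8^512 ≡ 465^2 = 216225 ≡ 119 (mod 517)
516 = 512 + 4 in binary powers of 2.
So 8^516 ≡ 119 · 477 ≡ 410 (mod 517).
Since 410 ≠ 1, base 8 is a Fermat witness: 517 is composite.

410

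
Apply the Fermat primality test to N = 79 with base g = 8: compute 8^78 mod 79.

1

8^1 ≡ 8 (mod 79)
8^2 ≡ 8^2 = 64 ≡ 64 (mod 79)
8^4 ≡ 64^2 = 4096 ≡ 67 (mod 79)
8^8 ≡ 67^2 = 4489 ≡ 65 (mod 79)
8^16 ≡ 65^2 = 4225 ≡ 38 (mod 79)
8^32 ≡ 38^2 = 1444 ≡ 22 (mod 79)
8^64 ≡ 22^2 = 484 ≡ 10 (mod 79)
78 = 64 + 8 + 4 + 2 in binary powers of 2.
So 8^78 ≡ 10 · 65 · 67 · 64 ≡ 1 (mod 79).
Since the result is 1, base 8 gives no evidence that 79 is composite.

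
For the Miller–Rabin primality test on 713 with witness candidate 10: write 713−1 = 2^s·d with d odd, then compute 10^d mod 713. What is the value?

493

713 − 1 = 712 = 2^3 · 89, so d = 89.
10^1 ≡ 10 (mod 713)
10^2 ≡ 10^2 = 100 ≡ 100 (mod 713)
10^4 ≡ 100^2 = 10000 ≡ 18 (mod 713)
10^8 ≡ 18^2 = 324 ≡ 324 (mod 713)
10^16 ≡ 324^2 = 104976 ≡ 165 (mod 713)
10^32 ≡ 165^2 = 27225 ≡ 131 (mod 713)
10^64 ≡ 131^2 = 17161 ≡ 49 (mod 713)
89 = 64 + 16 + 8 + 1 in binary powers of 2.
So 10^89 ≡ 49 · 165 · 324 · 10 ≡ 493 (mod 713).
Squaring chain: 493 → 629 → 639; never reaches −1, so base 10 is a Miller–Rabin witness that 713 is composite.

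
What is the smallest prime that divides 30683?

61

30683 is odd.
Digit sum 20, not divisible by 3.
Ends in 3: not divisible by 5.
7: 30683 = 7·4383 + 2
11: 30683 = 11·2789 + 4
13: 30683 = 13·2360 + 3
17: 30683 = 17·1804 + 15
19: 30683 = 19·1614 + 17
23: 30683 = 23·1334 + 1
29: 30683 = 29·1058 + 1
31: 30683 = 31·989 + 24
37: 30683 = 37·829 + 10
41: 30683 = 41·748 + 15
43: 30683 = 43·713 + 24
47: 30683 = 47·652 + 39
53: 30683 = 53·578 + 49
59: 30683 = 59·520 + 3
61: 30683 = 61·503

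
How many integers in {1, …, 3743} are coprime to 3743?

Factor: 3743 = 19 · 197.
φ(3743) = (19−1) · (197−1) = 18 · 196 = 3528.

3528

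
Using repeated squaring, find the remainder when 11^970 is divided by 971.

1

11^1 ≡ 11 (mod 971)
11^2 ≡ 11^2 = 121 ≡ 121 (mod 971)
11^4 ≡ 121^2 = 14641 ≡ 76 (mod 971)
11^8 ≡ 76^2 = 5776 ≡ 921 (mod 971)
11^16 ≡ 921^2 = 848241 ≡ 558 (mod 971)
11^32 ≡ 558^2 = 311364 ≡ 644 (mod 971)
11^64 ≡ 644^2 = 414736 ≡ 119 (mod 971)
11^128 ≡ 119^2 = 14161 ≡ 567 (mod 971)
11^256 ≡ 567^2 = 321489 ≡ 88 (mod 971)
11^512 ≡ 88^2 = 7744 ≡ 947 (mod 971)
970 = 512 + 256 + 128 + 64 + 8 + 2 in binary powers of 2.
So 11^970 ≡ 947 · 88 · 567 · 119 · 921 · 121 ≡ 1 (mod 971).
Since the result is 1, base 11 gives no evidence that 971 is composite.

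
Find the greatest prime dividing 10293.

73

10293 = 3 · 3431
3431 = 47 · 73
73 is prime.
So 10293 = 3 · 47 · 73; the largest prime factor is 73.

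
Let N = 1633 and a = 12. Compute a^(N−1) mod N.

12^1 ≡ 12 (mod 1633)
12^2 ≡ 12^2 = 144 ≡ 144 (mod 1633)
12^4 ≡ 144^2 = 20736 ≡ 1140 (mod 1633)
12^8 ≡ 1140^2 = 1299600 ≡ 1365 (mod 1633)
12^16 ≡ 1365^2 = 1863225 ≡ 1605 (mod 1633)
12^32 ≡ 1605^2 = 2576025 ≡ 784 (mod 1633)
12^64 ≡ 784^2 = 614656 ≡ 648 (mod 1633)
12^128 ≡ 648^2 = 419904 ≡ 223 (mod 1633)
12^256 ≡ 223^2 = 49729 ≡ 739 (mod 1633)
12^512 ≡ 739^2 = 546121 ≡ 699 (mod 1633)
12^1024 ≡ 699^2 = 488601 ≡ 334 (mod 1633)
1632 = 1024 + 512 + 64 + 32 in binary powers of 2.
So 12^1632 ≡ 334 · 699 · 648 · 784 ≡ 841 (mod 1633).
Since 841 ≠ 1, base 12 is a Fermat witness: 1633 is composite.

841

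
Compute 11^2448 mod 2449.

11^1 ≡ 11 (mod 2449)
11^2 ≡ 11^2 = 121 ≡ 121 (mod 2449)
11^4 ≡ 121^2 = 14641 ≡ 2396 (mod 2449)
11^8 ≡ 2396^2 = 5740816 ≡ 360 (mod 2449)
11^16 ≡ 360^2 = 129600 ≡ 2252 (mod 2449)
11^32 ≡ 2252^2 = 5071504 ≡ 2074 (mod 2449)
11^64 ≡ 2074^2 = 4301476 ≡ 1032 (mod 2449)
11^128 ≡ 1032^2 = 1065024 ≡ 2158 (mod 2449)
11^256 ≡ 2158^2 = 4656964 ≡ 1415 (mod 2449)
11^512 ≡ 1415^2 = 2002225 ≡ 1392 (mod 2449)
11^1024 ≡ 1392^2 = 1937664 ≡ 505 (mod 2449)
11^2048 ≡ 505^2 = 255025 ≡ 329 (mod 2449)
2448 = 2048 + 256 + 128 + 16 in binary powers of 2.
So 11^2448 ≡ 329 · 1415 · 2158 · 2252 ≡ 2141 (mod 2449).
Since 2141 ≠ 1, base 11 is a Fermat witness: 2449 is composite.

2141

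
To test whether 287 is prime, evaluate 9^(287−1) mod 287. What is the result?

9^1 ≡ 9 (mod 287)
9^2 ≡ 9^2 = 81 ≡ 81 (mod 287)
9^4 ≡ 81^2 = 6561 ≡ 247 (mod 287)
9^8 ≡ 247^2 = 61009 ≡ 165 (mod 287)
9^16 ≡ 165^2 = 27225 ≡ 247 (mod 287)
9^32 ≡ 247^2 = 61009 ≡ 165 (mod 287)
9^64 ≡ 165^2 = 27225 ≡ 247 (mod 287)
9^128 ≡ 247^2 = 61009 ≡ 165 (mod 287)
9^256 ≡ 165^2 = 27225 ≡ 247 (mod 287)
286 = 256 + 16 + 8 + 4 + 2 in binary powers of 2.
So 9^286 ≡ 247 · 247 · 165 · 247 · 81 ≡ 163 (mod 287).
Since 163 ≠ 1, base 9 is a Fermat witness: 287 is composite.

163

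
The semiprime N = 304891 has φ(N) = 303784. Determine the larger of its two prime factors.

599

φ(n) = (p−1)(q−1) = n − (p+q) + 1, so p + q = 304891 − 303784 + 1 = 1108.
p and q are the roots of t² − 1108t + 304891 = 0.
Discriminant: 1108² − 4·304891 = 1227664 − 1219564 = 8100; √8100 = 90.
q = (1108 − 90)/2 = 509, p = (1108 + 90)/2 = 599.
Check: 509 · 599 = 304891.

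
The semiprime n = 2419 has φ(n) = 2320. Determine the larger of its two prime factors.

59

φ(n) = (p−1)(q−1) = n − (p+q) + 1, so p + q = 2419 − 2320 + 1 = 100.
p and q are the roots of t² − 100t + 2419 = 0.
Discriminant: 100² − 4·2419 = 10000 − 9676 = 324; √324 = 18.
q = (100 − 18)/2 = 41, p = (100 + 18)/2 = 59.
Check: 41 · 59 = 2419.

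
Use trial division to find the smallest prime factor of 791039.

791039 is odd.
Digit sum 29, not divisible by 3.
Ends in 9: not divisible by 5.
7: 791039 = 7·113005 + 4
11: 791039 = 11·71912 + 7
13: 791039 = 13·60849 + 2
17: 791039 = 17·46531 + 12
19: 791039 = 19·41633 + 12
23: 791039 = 23·34393

23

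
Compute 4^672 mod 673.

1

4^1 ≡ 4 (mod 673)
4^2 ≡ 4^2 = 16 ≡ 16 (mod 673)
4^4 ≡ 16^2 = 256 ≡ 256 (mod 673)
4^8 ≡ 256^2 = 65536 ≡ 255 (mod 673)
4^16 ≡ 255^2 = 65025 ≡ 417 (mod 673)
4^32 ≡ 417^2 = 173889 ≡ 255 (mod 673)
4^64 ≡ 255^2 = 65025 ≡ 417 (mod 673)
4^128 ≡ 417^2 = 173889 ≡ 255 (mod 673)
4^256 ≡ 255^2 = 65025 ≡ 417 (mod 673)
4^512 ≡ 417^2 = 173889 ≡ 255 (mod 673)
672 = 512 + 128 + 32 in binary powers of 2.
So 4^672 ≡ 255 · 255 · 255 ≡ 1 (mod 673).
Since the result is 1, base 4 gives no evidence that 673 is composite.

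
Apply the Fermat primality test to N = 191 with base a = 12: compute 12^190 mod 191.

1

12^1 ≡ 12 (mod 191)
12^2 ≡ 12^2 = 144 ≡ 144 (mod 191)
12^4 ≡ 144^2 = 20736 ≡ 108 (mod 191)
12^8 ≡ 108^2 = 11664 ≡ 13 (mod 191)
12^16 ≡ 13^2 = 169 ≡ 169 (mod 191)
12^32 ≡ 169^2 = 28561 ≡ 102 (mod 191)
12^64 ≡ 102^2 = 10404 ≡ 90 (mod 191)
12^128 ≡ 90^2 = 8100 ≡ 78 (mod 191)
190 = 128 + 32 + 16 + 8 + 4 + 2 in binary powers of 2.
So 12^190 ≡ 78 · 102 · 169 · 13 · 108 · 144 ≡ 1 (mod 191).
Since the result is 1, base 12 gives no evidence that 191 is composite.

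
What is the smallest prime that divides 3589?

3589 is odd.
Digit sum 25, not divisible by 3.
Ends in 9: not divisible by 5.
7: 3589 = 7·512 + 5
11: 3589 = 11·326 + 3
13: 3589 = 13·276 + 1
17: 3589 = 17·211 + 2
19: 3589 = 19·188 + 17
23: 3589 = 23·156 + 1
29: 3589 = 29·123 + 22
31: 3589 = 31·115 + 24
37: 3589 = 37·97

37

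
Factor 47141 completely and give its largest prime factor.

47141 = 17 · 2773
2773 = 47 · 59
59 is prime.
So 47141 = 17 · 47 · 59; the largest prime factor is 59.

59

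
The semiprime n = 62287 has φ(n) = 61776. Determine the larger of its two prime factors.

313

φ(n) = (p−1)(q−1) = n − (p+q) + 1, so p + q = 62287 − 61776 + 1 = 512.
p and q are the roots of t² − 512t + 62287 = 0.
Discriminant: 512² − 4·62287 = 262144 − 249148 = 12996; √12996 = 114.
q = (512 − 114)/2 = 199, p = (512 + 114)/2 = 313.
Check: 199 · 313 = 62287.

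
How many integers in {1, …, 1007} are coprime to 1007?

936

Factor: 1007 = 19 · 53.
φ(1007) = (19−1) · (53−1) = 18 · 52 = 936.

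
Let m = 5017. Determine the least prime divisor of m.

5017 is odd.
Digit sum 13, not divisible by 3.
Ends in 7: not divisible by 5.
7: 5017 = 7·716 + 5
11: 5017 = 11·456 + 1
13: 5017 = 13·385 + 12
17: 5017 = 17·295 + 2
19: 5017 = 19·264 + 1
23: 5017 = 23·218 + 3
29: 5017 = 29·173

29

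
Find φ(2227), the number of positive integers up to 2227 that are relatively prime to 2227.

Factor: 2227 = 17 · 131.
φ(2227) = (17−1) · (131−1) = 16 · 130 = 2080.

2080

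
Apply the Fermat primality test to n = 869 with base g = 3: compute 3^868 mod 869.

115

3^1 ≡ 3 (mod 869)
3^2 ≡ 3^2 = 9 ≡ 9 (mod 869)
3^4 ≡ 9^2 = 81 ≡ 81 (mod 869)
3^8 ≡ 81^2 = 6561 ≡ 478 (mod 869)
3^16 ≡ 478^2 = 228484 ≡ 806 (mod 869)
3^32 ≡ 806^2 = 649636 ≡ 493 (mod 869)
3^64 ≡ 493^2 = 243049 ≡ 598 (mod 869)
3^128 ≡ 598^2 = 357604 ≡ 445 (mod 869)
3^256 ≡ 445^2 = 198025 ≡ 762 (mod 869)
3^512 ≡ 762^2 = 580644 ≡ 152 (mod 869)
868 = 512 + 256 + 64 + 32 + 4 in binary powers of 2.
So 3^868 ≡ 152 · 762 · 598 · 493 · 81 ≡ 115 (mod 869).
Since 115 ≠ 1, base 3 is a Fermat witness: 869 is composite.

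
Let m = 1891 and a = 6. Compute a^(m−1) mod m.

1768

6^1 ≡ 6 (mod 1891)
6^2 ≡ 6^2 = 36 ≡ 36 (mod 1891)
6^4 ≡ 36^2 = 1296 ≡ 1296 (mod 1891)
6^8 ≡ 1296^2 = 1679616 ≡ 408 (mod 1891)
6^16 ≡ 408^2 = 166464 ≡ 56 (mod 1891)
6^32 ≡ 56^2 = 3136 ≡ 1245 (mod 1891)
6^64 ≡ 1245^2 = 1550025 ≡ 1296 (mod 1891)
6^128 ≡ 1296^2 = 1679616 ≡ 408 (mod 1891)
6^256 ≡ 408^2 = 166464 ≡ 56 (mod 1891)
6^512 ≡ 56^2 = 3136 ≡ 1245 (mod 1891)
6^1024 ≡ 1245^2 = 1550025 ≡ 1296 (mod 1891)
1890 = 1024 + 512 + 256 + 64 + 32 + 2 in binary powers of 2.
So 6^1890 ≡ 1296 · 1245 · 56 · 1296 · 1245 · 36 ≡ 1768 (mod 1891).
Since 1768 ≠ 1, base 6 is a Fermat witness: 1891 is composite.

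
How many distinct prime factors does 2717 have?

2717 = 11 · 247
247 = 13 · 19
2717 = 11 · 13 · 19, which has 3 distinct prime factors.

3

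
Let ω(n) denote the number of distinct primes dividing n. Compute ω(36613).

36613 = 19 · 1927
1927 = 41 · 47
36613 = 19 · 41 · 47, which has 3 distinct prime factors.

3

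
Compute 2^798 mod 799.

2^1 ≡ 2 (mod 799)
2^2 ≡ 2^2 = 4 ≡ 4 (mod 799)
2^4 ≡ 4^2 = 16 ≡ 16 (mod 799)
2^8 ≡ 16^2 = 256 ≡ 256 (mod 799)
2^16 ≡ 256^2 = 65536 ≡ 18 (mod 799)
2^32 ≡ 18^2 = 324 ≡ 324 (mod 799)
2^64 ≡ 324^2 = 104976 ≡ 307 (mod 799)
2^128 ≡ 307^2 = 94249 ≡ 766 (mod 799)
2^256 ≡ 766^2 = 586756 ≡ 290 (mod 799)
2^512 ≡ 290^2 = 84100 ≡ 205 (mod 799)
798 = 512 + 256 + 16 + 8 + 4 + 2 in binary powers of 2.
So 2^798 ≡ 205 · 290 · 18 · 256 · 16 · 4 ≡ 676 (mod 799).
Since 676 ≠ 1, base 2 is a Fermat witness: 799 is composite.

676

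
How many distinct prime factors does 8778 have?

5

8778 = 2 · 4389
4389 = 3 · 1463
1463 = 7 · 209
209 = 11 · 19
8778 = 2 · 3 · 7 · 11 · 19, which has 5 distinct prime factors.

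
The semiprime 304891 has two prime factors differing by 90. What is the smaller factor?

509

Since p = q + 90, we have 304891 = q(q + 90), so q² + 90q − 304891 = 0.
Discriminant: 90² + 4·304891 = 8100 + 1219564 = 1227664; √1227664 = 1108.
q = (−90 + 1108)/2 = 509, and p = q + 90 = 599.
Check: 509 · 599 = 304891.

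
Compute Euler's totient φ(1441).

1300

Factor: 1441 = 11 · 131.
φ(1441) = (11−1) · (131−1) = 10 · 130 = 1300.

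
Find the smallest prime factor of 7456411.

53

7456411 is odd.
Digit sum 28, not divisible by 3.
Ends in 1: not divisible by 5.
7: 7456411 = 7·1065201 + 4
11: 7456411 = 11·677855 + 6
13: 7456411 = 13·573570 + 1
17: 7456411 = 17·438612 + 7
19: 7456411 = 19·392442 + 13
23: 7456411 = 23·324191 + 18
29: 7456411 = 29·257117 + 18
31: 7456411 = 31·240529 + 12
37: 7456411 = 37·201524 + 23
41: 7456411 = 41·181863 + 28
43: 7456411 = 43·173404 + 39
47: 7456411 = 47·158647 + 2
53: 7456411 = 53·140687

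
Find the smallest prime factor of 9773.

29

9773 is odd.
Digit sum 26, not divisible by 3.
Ends in 3: not divisible by 5.
7: 9773 = 7·1396 + 1
11: 9773 = 11·888 + 5
13: 9773 = 13·751 + 10
17: 9773 = 17·574 + 15
19: 9773 = 19·514 + 7
23: 9773 = 23·424 + 21
29: 9773 = 29·337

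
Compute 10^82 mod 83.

1

10^1 ≡ 10 (mod 83)
10^2 ≡ 10^2 = 100 ≡ 17 (mod 83)
10^4 ≡ 17^2 = 289 ≡ 40 (mod 83)
10^8 ≡ 40^2 = 1600 ≡ 23 (mod 83)
10^16 ≡ 23^2 = 529 ≡ 31 (mod 83)
10^32 ≡ 31^2 = 961 ≡ 48 (mod 83)
10^64 ≡ 48^2 = 2304 ≡ 63 (mod 83)
82 = 64 + 16 + 2 in binary powers of 2.
So 10^82 ≡ 63 · 31 · 17 ≡ 1 (mod 83).
Since the result is 1, base 10 gives no evidence that 83 is composite.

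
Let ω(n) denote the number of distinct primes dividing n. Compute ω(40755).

40755 = 3 · 13585
13585 = 5 · 2717
2717 = 11 · 247
247 = 13 · 19
40755 = 3 · 5 · 11 · 13 · 19, which has 5 distinct prime factors.

5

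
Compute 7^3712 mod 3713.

2086

7^1 ≡ 7 (mod 3713)
7^2 ≡ 7^2 = 49 ≡ 49 (mod 3713)
7^4 ≡ 49^2 = 2401 ≡ 2401 (mod 3713)
7^8 ≡ 2401^2 = 5764801 ≡ 2225 (mod 3713)
7^16 ≡ 2225^2 = 4950625 ≡ 1196 (mod 3713)
7^32 ≡ 1196^2 = 1430416 ≡ 911 (mod 3713)
7^64 ≡ 911^2 = 829921 ≡ 1922 (mod 3713)
7^128 ≡ 1922^2 = 3694084 ≡ 3362 (mod 3713)
7^256 ≡ 3362^2 = 11303044 ≡ 672 (mod 3713)
7^512 ≡ 672^2 = 451584 ≡ 2311 (mod 3713)
7^1024 ≡ 2311^2 = 5340721 ≡ 1427 (mod 3713)
7^2048 ≡ 1427^2 = 2036329 ≡ 1605 (mod 3713)
3712 = 2048 + 1024 + 512 + 128 in binary powers of 2.
So 7^3712 ≡ 1605 · 1427 · 2311 · 3362 ≡ 2086 (mod 3713).
Since 2086 ≠ 1, base 7 is a Fermat witness: 3713 is composite.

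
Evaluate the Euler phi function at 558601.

527472

Factor: 558601 = 23 · 149 · 163.
φ(558601) = (23−1) · (149−1) · (163−1) = 22 · 148 · 162 = 527472.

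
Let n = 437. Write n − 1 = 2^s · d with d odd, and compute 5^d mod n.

290

437 − 1 = 436 = 2^2 · 109, so d = 109.
5^1 ≡ 5 (mod 437)
5^2 ≡ 5^2 = 25 ≡ 25 (mod 437)
5^4 ≡ 25^2 = 625 ≡ 188 (mod 437)
5^8 ≡ 188^2 = 35344 ≡ 384 (mod 437)
5^16 ≡ 384^2 = 147456 ≡ 187 (mod 437)
5^32 ≡ 187^2 = 34969 ≡ 9 (mod 437)
5^64 ≡ 9^2 = 81 ≡ 81 (mod 437)
109 = 64 + 32 + 8 + 4 + 1 in binary powers of 2.
So 5^109 ≡ 81 · 9 · 384 · 188 · 5 ≡ 290 (mod 437).
Squaring chain: 290 → 196; never reaches −1, so base 5 is a Miller–Rabin witness that 437 is composite.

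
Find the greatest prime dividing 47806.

53

47806 = 2 · 23903
23903 = 11 · 2173
2173 = 41 · 53
53 is prime.
So 47806 = 2 · 11 · 41 · 53; the largest prime factor is 53.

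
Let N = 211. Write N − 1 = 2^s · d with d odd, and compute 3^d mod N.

210

211 − 1 = 210 = 2^1 · 105, so d = 105.
3^1 ≡ 3 (mod 211)
3^2 ≡ 3^2 = 9 ≡ 9 (mod 211)
3^4 ≡ 9^2 = 81 ≡ 81 (mod 211)
3^8 ≡ 81^2 = 6561 ≡ 20 (mod 211)
3^16 ≡ 20^2 = 400 ≡ 189 (mod 211)
3^32 ≡ 189^2 = 35721 ≡ 62 (mod 211)
3^64 ≡ 62^2 = 3844 ≡ 46 (mod 211)
105 = 64 + 32 + 8 + 1 in binary powers of 2.
So 3^105 ≡ 46 · 62 · 20 · 3 ≡ 210 (mod 211).
Since 3^d ≡ 210 (mod 211), base 3 does not prove 211 composite.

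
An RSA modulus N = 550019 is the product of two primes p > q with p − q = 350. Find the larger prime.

Since p = q + 350, we have 550019 = q(q + 350), so q² + 350q − 550019 = 0.
Discriminant: 350² + 4·550019 = 122500 + 2200076 = 2322576; √2322576 = 1524.
q = (−350 + 1524)/2 = 587, and p = q + 350 = 937.
Check: 587 · 937 = 550019.

937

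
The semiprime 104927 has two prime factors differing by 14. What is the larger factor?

331

Since p = q + 14, we have 104927 = q(q + 14), so q² + 14q − 104927 = 0.
Discriminant: 14² + 4·104927 = 196 + 419708 = 419904; √419904 = 648.
q = (−14 + 648)/2 = 317, and p = q + 14 = 331.
Check: 317 · 331 = 104927.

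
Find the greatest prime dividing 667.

29

667 = 23 · 29
29 is prime.
So 667 = 23 · 29; the largest prime factor is 29.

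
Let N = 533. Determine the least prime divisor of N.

13

533 is odd.
Digit sum 11, not divisible by 3.
Ends in 3: not divisible by 5.
7: 533 = 7·76 + 1
11: 533 = 11·48 + 5
13: 533 = 13·41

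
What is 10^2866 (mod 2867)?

10^1 ≡ 10 (mod 2867)
10^2 ≡ 10^2 = 100 ≡ 100 (mod 2867)
10^4 ≡ 100^2 = 10000 ≡ 1399 (mod 2867)
10^8 ≡ 1399^2 = 1957201 ≡ 1907 (mod 2867)
10^16 ≡ 1907^2 = 3636649 ≡ 1293 (mod 2867)
10^32 ≡ 1293^2 = 1671849 ≡ 388 (mod 2867)
10^64 ≡ 388^2 = 150544 ≡ 1460 (mod 2867)
10^128 ≡ 1460^2 = 2131600 ≡ 1419 (mod 2867)
10^256 ≡ 1419^2 = 2013561 ≡ 927 (mod 2867)
10^512 ≡ 927^2 = 859329 ≡ 2096 (mod 2867)
10^1024 ≡ 2096^2 = 4393216 ≡ 972 (mod 2867)
10^2048 ≡ 972^2 = 944784 ≡ 1541 (mod 2867)
2866 = 2048 + 512 + 256 + 32 + 16 + 2 in binary powers of 2.
So 10^2866 ≡ 1541 · 2096 · 927 · 388 · 1293 · 100 ≡ 1696 (mod 2867).
Since 1696 ≠ 1, base 10 is a Fermat witness: 2867 is composite.

1696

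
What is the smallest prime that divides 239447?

239447 is odd.
Digit sum 29, not divisible by 3.
Ends in 7: not divisible by 5.
7: 239447 = 7·34206 + 5
11: 239447 = 11·21767 + 10
13: 239447 = 13·18419

13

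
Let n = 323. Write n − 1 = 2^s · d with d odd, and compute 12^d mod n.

46

323 − 1 = 322 = 2^1 · 161, so d = 161.
12^1 ≡ 12 (mod 323)
12^2 ≡ 12^2 = 144 ≡ 144 (mod 323)
12^4 ≡ 144^2 = 20736 ≡ 64 (mod 323)
12^8 ≡ 64^2 = 4096 ≡ 220 (mod 323)
12^16 ≡ 220^2 = 48400 ≡ 273 (mod 323)
12^32 ≡ 273^2 = 74529 ≡ 239 (mod 323)
12^64 ≡ 239^2 = 57121 ≡ 273 (mod 323)
12^128 ≡ 273^2 = 74529 ≡ 239 (mod 323)
161 = 128 + 32 + 1 in binary powers of 2.
So 12^161 ≡ 239 · 239 · 12 ≡ 46 (mod 323).
Squaring chain: 46; never reaches −1, so base 12 is a Miller–Rabin witness that 323 is composite.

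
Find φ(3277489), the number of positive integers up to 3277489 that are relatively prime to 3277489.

Factor: 3277489 = 127 · 131 · 197.
φ(3277489) = (127−1) · (131−1) · (197−1) = 126 · 130 · 196 = 3210480.

3210480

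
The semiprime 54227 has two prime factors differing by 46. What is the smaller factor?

211

Since p = q + 46, we have 54227 = q(q + 46), so q² + 46q − 54227 = 0.
Discriminant: 46² + 4·54227 = 2116 + 216908 = 219024; √219024 = 468.
q = (−46 + 468)/2 = 211, and p = q + 46 = 257.
Check: 211 · 257 = 54227.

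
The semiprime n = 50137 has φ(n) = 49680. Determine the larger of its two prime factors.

φ(n) = (p−1)(q−1) = n − (p+q) + 1, so p + q = 50137 − 49680 + 1 = 458.
p and q are the roots of t² − 458t + 50137 = 0.
Discriminant: 458² − 4·50137 = 209764 − 200548 = 9216; √9216 = 96.
q = (458 − 96)/2 = 181, p = (458 + 96)/2 = 277.
Check: 181 · 277 = 50137.

277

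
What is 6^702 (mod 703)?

6^1 ≡ 6 (mod 703)
6^2 ≡ 6^2 = 36 ≡ 36 (mod 703)
6^4 ≡ 36^2 = 1296 ≡ 593 (mod 703)
6^8 ≡ 593^2 = 351649 ≡ 149 (mod 703)
6^16 ≡ 149^2 = 22201 ≡ 408 (mod 703)
6^32 ≡ 408^2 = 166464 ≡ 556 (mod 703)
6^64 ≡ 556^2 = 309136 ≡ 519 (mod 703)
6^128 ≡ 519^2 = 269361 ≡ 112 (mod 703)
6^256 ≡ 112^2 = 12544 ≡ 593 (mod 703)
6^512 ≡ 593^2 = 351649 ≡ 149 (mod 703)
702 = 512 + 128 + 32 + 16 + 8 + 4 + 2 in binary powers of 2.
So 6^702 ≡ 149 · 112 · 556 · 408 · 149 · 593 · 36 ≡ 628 (mod 703).
Since 628 ≠ 1, base 6 is a Fermat witness: 703 is composite.

628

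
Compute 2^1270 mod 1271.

2^1 ≡ 2 (mod 1271)
2^2 ≡ 2^2 = 4 ≡ 4 (mod 1271)
2^4 ≡ 4^2 = 16 ≡ 16 (mod 1271)
2^8 ≡ 16^2 = 256 ≡ 256 (mod 1271)
2^16 ≡ 256^2 = 65536 ≡ 715 (mod 1271)
2^32 ≡ 715^2 = 511225 ≡ 283 (mod 1271)
2^64 ≡ 283^2 = 80089 ≡ 16 (mod 1271)
2^128 ≡ 16^2 = 256 ≡ 256 (mod 1271)
2^256 ≡ 256^2 = 65536 ≡ 715 (mod 1271)
2^512 ≡ 715^2 = 511225 ≡ 283 (mod 1271)
2^1024 ≡ 283^2 = 80089 ≡ 16 (mod 1271)
1270 = 1024 + 128 + 64 + 32 + 16 + 4 + 2 in binary powers of 2.
So 2^1270 ≡ 16 · 256 · 16 · 283 · 715 · 16 · 4 ≡ 1024 (mod 1271).
Since 1024 ≠ 1, base 2 is a Fermat witness: 1271 is composite.

1024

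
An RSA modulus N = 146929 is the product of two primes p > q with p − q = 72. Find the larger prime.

421

Since p = q + 72, we have 146929 = q(q + 72), so q² + 72q − 146929 = 0.
Discriminant: 72² + 4·146929 = 5184 + 587716 = 592900; √592900 = 770.
q = (−72 + 770)/2 = 349, and p = q + 72 = 421.
Check: 349 · 421 = 146929.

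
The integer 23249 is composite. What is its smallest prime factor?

67

23249 is odd.
Digit sum 20, not divisible by 3.
Ends in 9: not divisible by 5.
7: 23249 = 7·3321 + 2
11: 23249 = 11·2113 + 6
13: 23249 = 13·1788 + 5
17: 23249 = 17·1367 + 10
19: 23249 = 19·1223 + 12
23: 23249 = 23·1010 + 19
29: 23249 = 29·801 + 20
31: 23249 = 31·749 + 30
37: 23249 = 37·628 + 13
41: 23249 = 41·567 + 2
43: 23249 = 43·540 + 29
47: 23249 = 47·494 + 31
53: 23249 = 53·438 + 35
59: 23249 = 59·394 + 3
61: 23249 = 61·381 + 8
67: 23249 = 67·347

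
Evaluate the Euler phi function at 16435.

Factor: 16435 = 5 · 19 · 173.
φ(16435) = (5−1) · (19−1) · (173−1) = 4 · 18 · 172 = 12384.

12384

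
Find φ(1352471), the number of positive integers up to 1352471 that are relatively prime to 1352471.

Factor: 1352471 = 73 · 97 · 191.
φ(1352471) = (73−1) · (97−1) · (191−1) = 72 · 96 · 190 = 1313280.

1313280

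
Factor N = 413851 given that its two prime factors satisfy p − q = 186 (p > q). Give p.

Since p = q + 186, we have 413851 = q(q + 186), so q² + 186q − 413851 = 0.
Discriminant: 186² + 4·413851 = 34596 + 1655404 = 1690000; √1690000 = 1300.
q = (−186 + 1300)/2 = 557, and p = q + 186 = 743.
Check: 557 · 743 = 413851.

743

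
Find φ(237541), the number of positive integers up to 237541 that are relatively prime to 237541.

Factor: 237541 = 17 · 89 · 157.
φ(237541) = (17−1) · (89−1) · (157−1) = 16 · 88 · 156 = 219648.

219648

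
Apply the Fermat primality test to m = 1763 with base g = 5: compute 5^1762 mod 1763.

5^1 ≡ 5 (mod 1763)
5^2 ≡ 5^2 = 25 ≡ 25 (mod 1763)
5^4 ≡ 25^2 = 625 ≡ 625 (mod 1763)
5^8 ≡ 625^2 = 390625 ≡ 1002 (mod 1763)
5^16 ≡ 1002^2 = 1004004 ≡ 857 (mod 1763)
5^32 ≡ 857^2 = 734449 ≡ 1041 (mod 1763)
5^64 ≡ 1041^2 = 1083681 ≡ 1199 (mod 1763)
5^128 ≡ 1199^2 = 1437601 ≡ 756 (mod 1763)
5^256 ≡ 756^2 = 571536 ≡ 324 (mod 1763)
5^512 ≡ 324^2 = 104976 ≡ 959 (mod 1763)
5^1024 ≡ 959^2 = 919681 ≡ 1158 (mod 1763)
1762 = 1024 + 512 + 128 + 64 + 32 + 2 in binary powers of 2.
So 5^1762 ≡ 1158 · 959 · 756 · 1199 · 1041 · 25 ≡ 1665 (mod 1763).
Since 1665 ≠ 1, base 5 is a Fermat witness: 1763 is composite.

1665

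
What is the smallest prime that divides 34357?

34357 is odd.
Digit sum 22, not divisible by 3.
Ends in 7: not divisible by 5.
7: 34357 = 7·4908 + 1
11: 34357 = 11·3123 + 4
13: 34357 = 13·2642 + 11
17: 34357 = 17·2021

17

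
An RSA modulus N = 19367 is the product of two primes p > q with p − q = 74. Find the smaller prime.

Since p = q + 74, we have 19367 = q(q + 74), so q² + 74q − 19367 = 0.
Discriminant: 74² + 4·19367 = 5476 + 77468 = 82944; √82944 = 288.
q = (−74 + 288)/2 = 107, and p = q + 74 = 181.
Check: 107 · 181 = 19367.

107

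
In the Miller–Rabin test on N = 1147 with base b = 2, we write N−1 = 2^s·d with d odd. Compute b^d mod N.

1124

1147 − 1 = 1146 = 2^1 · 573, so d = 573.
2^1 ≡ 2 (mod 1147)
2^2 ≡ 2^2 = 4 ≡ 4 (mod 1147)
2^4 ≡ 4^2 = 16 ≡ 16 (mod 1147)
2^8 ≡ 16^2 = 256 ≡ 256 (mod 1147)
2^16 ≡ 256^2 = 65536 ≡ 157 (mod 1147)
2^32 ≡ 157^2 = 24649 ≡ 562 (mod 1147)
2^64 ≡ 562^2 = 315844 ≡ 419 (mod 1147)
2^128 ≡ 419^2 = 175561 ≡ 70 (mod 1147)
2^256 ≡ 70^2 = 4900 ≡ 312 (mod 1147)
2^512 ≡ 312^2 = 97344 ≡ 996 (mod 1147)
573 = 512 + 32 + 16 + 8 + 4 + 1 in binary powers of 2.
So 2^573 ≡ 996 · 562 · 157 · 256 · 16 · 2 ≡ 1124 (mod 1147).
Squaring chain: 1124; never reaches −1, so base 2 is a Miller–Rabin witness that 1147 is composite.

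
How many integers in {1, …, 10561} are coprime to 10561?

10324

Factor: 10561 = 59 · 179.
φ(10561) = (59−1) · (179−1) = 58 · 178 = 10324.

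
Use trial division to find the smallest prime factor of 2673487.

41

2673487 is odd.
Digit sum 37, not divisible by 3.
Ends in 7: not divisible by 5.
7: 2673487 = 7·381926 + 5
11: 2673487 = 11·243044 + 3
13: 2673487 = 13·205652 + 11
17: 2673487 = 17·157263 + 16
19: 2673487 = 19·140709 + 16
23: 2673487 = 23·116238 + 13
29: 2673487 = 29·92189 + 6
31: 2673487 = 31·86241 + 16
37: 2673487 = 37·72256 + 15
41: 2673487 = 41·65207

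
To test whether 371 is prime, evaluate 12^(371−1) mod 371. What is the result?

282

12^1 ≡ 12 (mod 371)
12^2 ≡ 12^2 = 144 ≡ 144 (mod 371)
12^4 ≡ 144^2 = 20736 ≡ 331 (mod 371)
12^8 ≡ 331^2 = 109561 ≡ 116 (mod 371)
12^16 ≡ 116^2 = 13456 ≡ 100 (mod 371)
12^32 ≡ 100^2 = 10000 ≡ 354 (mod 371)
12^64 ≡ 354^2 = 125316 ≡ 289 (mod 371)
12^128 ≡ 289^2 = 83521 ≡ 46 (mod 371)
12^256 ≡ 46^2 = 2116 ≡ 261 (mod 371)
370 = 256 + 64 + 32 + 16 + 2 in binary powers of 2.
So 12^370 ≡ 261 · 289 · 354 · 100 · 144 ≡ 282 (mod 371).
Since 282 ≠ 1, base 12 is a Fermat witness: 371 is composite.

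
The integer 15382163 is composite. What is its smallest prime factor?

15382163 is odd.
Digit sum 29, not divisible by 3.
Ends in 3: not divisible by 5.
7: 15382163 = 7·2197451 + 6
11: 15382163 = 11·1398378 + 5
13: 15382163 = 13·1183243 + 4
17: 15382163 = 17·904833 + 2
19: 15382163 = 19·809587 + 10
23: 15382163 = 23·668789 + 16
29: 15382163 = 29·530419 + 12
31: 15382163 = 31·496198 + 25
37: 15382163 = 37·415734 + 5
41: 15382163 = 41·375174 + 29
43: 15382163 = 43·357724 + 31
47: 15382163 = 47·327280 + 3
53: 15382163 = 53·290229 + 26
59: 15382163 = 59·260714 + 37
61: 15382163 = 61·252166 + 37
67: 15382163 = 67·229584 + 35
71: 15382163 = 71·216650 + 13
73: 15382163 = 73·210714 + 41
79: 15382163 = 79·194710 + 73
83: 15382163 = 83·185327 + 22
89: 15382163 = 89·172833 + 26
97: 15382163 = 97·158579

97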